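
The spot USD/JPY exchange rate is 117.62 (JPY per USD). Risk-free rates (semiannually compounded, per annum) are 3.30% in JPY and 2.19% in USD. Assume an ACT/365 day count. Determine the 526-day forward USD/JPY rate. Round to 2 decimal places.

By covered interest parity, F = S · (1+r_JPY/2)^(2T) / (1+r_USD/2)^(2T)
= 117.62 × 1.048298 / 1.031886 = 117.62 × 1.015905
F = 119.49 JPY per USD

119.49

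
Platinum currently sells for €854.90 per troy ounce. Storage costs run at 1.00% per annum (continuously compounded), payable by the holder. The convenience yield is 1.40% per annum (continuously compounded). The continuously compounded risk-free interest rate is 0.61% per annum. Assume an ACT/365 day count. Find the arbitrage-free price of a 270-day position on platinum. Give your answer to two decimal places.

Net carry = r + u − y = 0.0061 + 0.0100 − 0.0140 = 0.0021
F = S·e^((r+u−y)T) = 854.90 · e^(0.0021 × 270/365) = 854.90 · e^0.001553
= 854.90 × 1.001554 = €856.23 per troy ounce

€856.23 per troy ounce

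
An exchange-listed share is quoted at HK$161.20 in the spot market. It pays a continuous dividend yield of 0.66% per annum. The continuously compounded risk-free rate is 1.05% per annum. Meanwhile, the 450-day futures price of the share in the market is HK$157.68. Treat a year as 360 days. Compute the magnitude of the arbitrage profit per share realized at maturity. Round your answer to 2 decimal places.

Fair futures: F* = S·e^(carry·T), with carry = (r − q) = 0.0105 − 0.0066 = 0.0039
F* = 161.20 · e^(0.0039 × 450/360) = 161.20 · e^0.004875 = 161.20 × 1.004887 = HK$161.9878
Market HK$157.68 < fair HK$161.9878: forward underpriced → reverse cash-and-carry (short spot, go long the forward).
At maturity, profit = |F_mkt − F*| = |157.68 − 161.9878| = HK$4.31 per share

HK$4.31 per share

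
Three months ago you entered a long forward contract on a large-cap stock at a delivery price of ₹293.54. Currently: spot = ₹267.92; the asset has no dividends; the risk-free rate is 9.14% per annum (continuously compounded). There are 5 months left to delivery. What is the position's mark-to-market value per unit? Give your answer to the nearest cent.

Current fair forward for the remaining 5 months: F = S·e^(r·T), r = 0.0914
F = 267.92 · e^(0.0914 × 5/12) = 267.92 × 1.038818 = 278.3201
Value of long forward = (F − K)·e^(−rT) = (278.3201 − 293.54) · e^(−0.0914·5/12)
= -15.2199 × 0.962633 = -14.65

-₹14.65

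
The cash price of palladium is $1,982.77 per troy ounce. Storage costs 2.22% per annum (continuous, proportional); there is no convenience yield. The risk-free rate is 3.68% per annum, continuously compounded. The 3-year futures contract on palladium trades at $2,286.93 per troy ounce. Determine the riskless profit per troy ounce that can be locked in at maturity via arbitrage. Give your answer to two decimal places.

$79.77 per troy ounce

Fair futures: F* = S·e^(carry·T), with carry = (r + u) = 0.0368 + 0.0222 = 0.0590
F* = 1982.77 · e^(0.0590 × 3) = 1982.77 · e^0.17700000 = 1982.77 × 1.19363109 = $2366.6959
Market $2286.93 < fair $2366.6959: forward underpriced → reverse cash-and-carry (short spot, go long the forward).
At maturity, profit = |F_mkt − F*| = |2286.93 − 2366.6959| = $79.77 per troy ounce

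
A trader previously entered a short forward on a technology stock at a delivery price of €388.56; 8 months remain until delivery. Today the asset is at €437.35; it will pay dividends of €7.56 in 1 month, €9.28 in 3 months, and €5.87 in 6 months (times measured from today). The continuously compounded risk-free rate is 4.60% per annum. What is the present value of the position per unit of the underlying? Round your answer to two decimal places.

-€38.08

PV(remaining dividends) I = 7.56·e^(−0.0460·1/12) + 9.28·e^(−0.0460·3/12) + 5.87·e^(−0.0460·6/12) = 22.4415
Current forward F = (S − I)·e^(rT) = (437.35 − 22.4415)·e^(0.0460·8/12) = 414.9085 × 1.031142 = 427.8296
Value (long) = (F − K)·e^(−rT) = (427.8296 − 388.56) × 0.969799 = 38.0836
Short position value = −(long value) = -€38.08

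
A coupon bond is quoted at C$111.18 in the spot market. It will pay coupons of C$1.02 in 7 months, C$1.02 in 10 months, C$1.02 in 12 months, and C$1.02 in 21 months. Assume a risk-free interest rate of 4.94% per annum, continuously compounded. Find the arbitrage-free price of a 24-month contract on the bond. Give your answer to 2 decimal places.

PV(coupons) I = 1.02·e^(−0.0494·7/12) + 1.02·e^(−0.0494·10/12) + 1.02·e^(−0.0494·12/12) + 1.02·e^(−0.0494·21/12)
I = 0.9910 + 0.9789 + 0.9708 + 0.9355 = 3.8762
F = (S − I)·e^(rT) = (111.18 − 3.8762) · e^(0.0494·24/12)
= 107.3038 · e^0.098800 = 107.3038 × 1.103846 = C$118.45

C$118.45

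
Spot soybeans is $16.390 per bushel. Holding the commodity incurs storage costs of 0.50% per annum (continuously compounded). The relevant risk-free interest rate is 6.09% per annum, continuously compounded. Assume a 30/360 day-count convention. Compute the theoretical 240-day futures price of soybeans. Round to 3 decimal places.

Net carry = r + u − y = 0.0609 + 0.0050 − 0.0000 = 0.0659
F = S·e^((r+u−y)T) = 16.390 · e^(0.0659 × 240/360) = 16.390 · e^0.043933
= 16.390 × 1.044912 = $17.126 per bushel

$17.126 per bushel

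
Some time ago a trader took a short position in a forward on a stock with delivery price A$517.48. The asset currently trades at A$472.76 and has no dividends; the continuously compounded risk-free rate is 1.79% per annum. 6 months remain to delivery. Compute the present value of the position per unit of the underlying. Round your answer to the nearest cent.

A$40.11

Current fair forward for the remaining 6 months: F = S·e^(r·T), r = 0.0179
F = 472.76 · e^(0.0179 × 6/12) = 472.76 × 1.008990 = 477.0101
Value of long forward = (F − K)·e^(−rT) = (477.0101 − 517.48) · e^(−0.0179·6/12)
= -40.4699 × 0.991090 = -40.11
Short position value = −(long value) = A$40.11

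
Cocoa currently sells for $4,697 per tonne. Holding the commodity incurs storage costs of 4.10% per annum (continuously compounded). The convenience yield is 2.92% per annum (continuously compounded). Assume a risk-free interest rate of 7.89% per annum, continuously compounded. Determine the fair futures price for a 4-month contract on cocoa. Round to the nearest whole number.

$4,841 per tonne

Net carry = r + u − y = 0.0789 + 0.0410 − 0.0292 = 0.0907
F = S·e^((r+u−y)T) = 4697 · e^(0.0907 × 4/12) = 4697 · e^0.030233
= 4697 × 1.030695 = $4,841 per tonne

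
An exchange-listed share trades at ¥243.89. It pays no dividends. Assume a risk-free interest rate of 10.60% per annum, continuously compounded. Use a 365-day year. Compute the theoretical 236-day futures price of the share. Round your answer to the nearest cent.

¥261.19

F = S·e^(rT) = 243.89 · e^(0.1060 × 236/365)
= 243.89 · e^0.068537 = 243.89 × 1.070940
F = ¥261.19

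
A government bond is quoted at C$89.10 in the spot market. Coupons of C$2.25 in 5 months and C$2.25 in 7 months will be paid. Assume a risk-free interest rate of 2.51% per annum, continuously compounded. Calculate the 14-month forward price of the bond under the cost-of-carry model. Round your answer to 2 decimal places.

PV(coupons) I = 2.25·e^(−0.0251·5/12) + 2.25·e^(−0.0251·7/12)
I = 2.2266 + 2.2173 = 4.4439
F = (S − I)·e^(rT) = (89.10 − 4.4439) · e^(0.0251·14/12)
= 84.6561 · e^0.029283 = 84.6561 × 1.029716 = C$87.17

C$87.17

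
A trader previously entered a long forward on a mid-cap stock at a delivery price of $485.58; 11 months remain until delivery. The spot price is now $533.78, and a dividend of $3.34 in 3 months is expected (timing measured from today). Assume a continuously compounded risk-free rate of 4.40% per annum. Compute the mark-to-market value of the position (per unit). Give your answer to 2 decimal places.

$64.09

PV(remaining dividends) I = 3.34·e^(−0.0440·3/12) = 3.3035
Current forward F = (S − I)·e^(rT) = (533.78 − 3.3035)·e^(0.0440·11/12) = 530.4765 × 1.041158 = 552.3099
Value (long) = (F − K)·e^(−rT) = (552.3099 − 485.58) × 0.960469 = 64.0920
Value = $64.09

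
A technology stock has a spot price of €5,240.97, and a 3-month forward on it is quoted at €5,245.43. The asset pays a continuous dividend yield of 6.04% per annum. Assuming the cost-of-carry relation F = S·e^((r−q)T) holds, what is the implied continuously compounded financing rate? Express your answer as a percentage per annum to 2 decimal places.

From F = S·e^((r−q)T): (r − q) = ln(F/S)/T
ln(5245.43/5240.97) = ln(1.000851) = 0.000851
(r − q) = 0.000851 / (3/12) = 0.003404
r = ln(F/S)/T + q = 0.003404 + 0.0604 = 0.063804
r = 6.38%

6.38%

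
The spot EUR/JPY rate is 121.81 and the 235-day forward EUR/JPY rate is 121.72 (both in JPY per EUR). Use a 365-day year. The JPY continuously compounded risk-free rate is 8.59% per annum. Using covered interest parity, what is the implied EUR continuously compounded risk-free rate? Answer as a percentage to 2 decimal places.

8.70%

F = S·e^((r_JPY − r_EUR)T) ⇒ r_EUR = r_JPY − ln(F/S)/T
ln(121.72/121.81) = -0.000739; /(235/365) = -0.001148
r_EUR = 0.0859 + 0.001148 = 0.087048
r_EUR = 8.70%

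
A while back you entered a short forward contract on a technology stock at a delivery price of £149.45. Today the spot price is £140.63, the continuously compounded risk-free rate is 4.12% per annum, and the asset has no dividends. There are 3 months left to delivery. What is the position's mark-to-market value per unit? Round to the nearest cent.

£7.29

Current fair forward for the remaining 3 months: F = S·e^(r·T), r = 0.0412
F = 140.63 · e^(0.0412 × 3/12) = 140.63 × 1.010353 = 142.0859
Value of long forward = (F − K)·e^(−rT) = (142.0859 − 149.45) · e^(−0.0412·3/12)
= -7.3641 × 0.989753 = -7.29
Short position value = −(long value) = £7.29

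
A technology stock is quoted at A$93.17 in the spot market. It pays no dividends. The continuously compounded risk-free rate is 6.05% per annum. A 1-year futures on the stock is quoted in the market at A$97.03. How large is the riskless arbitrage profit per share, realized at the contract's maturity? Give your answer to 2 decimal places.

A$1.95 per share

Fair futures: F* = S·e^(carry·T), with carry = r = 0.0605
F* = 93.17 · e^(0.0605 × 12/12) = 93.17 · e^0.060500 = 93.17 × 1.062368 = A$98.9808
Market A$97.03 < fair A$98.9808: forward underpriced → reverse cash-and-carry (short spot, go long the forward).
At maturity, profit = |F_mkt − F*| = |97.03 − 98.9808| = A$1.95 per share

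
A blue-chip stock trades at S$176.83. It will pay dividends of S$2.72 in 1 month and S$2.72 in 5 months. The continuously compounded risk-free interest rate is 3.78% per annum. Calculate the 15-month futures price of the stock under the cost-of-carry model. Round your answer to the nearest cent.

PV(dividends) I = 2.72·e^(−0.0378·1/12) + 2.72·e^(−0.0378·5/12)
I = 2.7114 + 2.6775 = 5.3889
F = (S − I)·e^(rT) = (176.83 − 5.3889) · e^(0.0378·15/12)
= 171.4411 · e^0.047250 = 171.4411 × 1.048384 = S$179.74

S$179.74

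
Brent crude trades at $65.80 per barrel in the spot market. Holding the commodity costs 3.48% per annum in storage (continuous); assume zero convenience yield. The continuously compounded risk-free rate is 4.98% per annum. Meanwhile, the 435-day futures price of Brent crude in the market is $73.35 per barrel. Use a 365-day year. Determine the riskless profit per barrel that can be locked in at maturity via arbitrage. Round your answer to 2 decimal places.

Fair futures: F* = S·e^(carry·T), with carry = (r + u) = 0.0498 + 0.0348 = 0.0846
F* = 65.80 · e^(0.0846 × 435/365) = 65.80 · e^0.100825 = 65.80 × 1.106083 = $72.7803
Market $73.35 > fair $72.7803: forward overpriced → cash-and-carry (buy spot, short the forward).
At maturity, profit = |F_mkt − F*| = |73.35 − 72.7803| = $0.57 per barrel

$0.57 per barrel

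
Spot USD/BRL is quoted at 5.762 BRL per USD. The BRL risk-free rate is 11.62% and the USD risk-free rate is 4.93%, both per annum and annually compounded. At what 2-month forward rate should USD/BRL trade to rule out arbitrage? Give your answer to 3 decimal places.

By covered interest parity, F = S · (1+r_BRL)^T / (1+r_USD)^T
= 5.762 × 1.018491 / 1.008053 = 5.762 × 1.010355
F = 5.822 BRL per USD

5.822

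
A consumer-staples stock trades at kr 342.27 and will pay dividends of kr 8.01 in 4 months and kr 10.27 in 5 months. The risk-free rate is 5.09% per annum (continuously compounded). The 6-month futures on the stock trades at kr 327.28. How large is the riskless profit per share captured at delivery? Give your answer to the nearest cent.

kr 5.42 per share

PV(dividends) I = 8.01·e^(−0.0509·4/12) + 10.27·e^(−0.0509·5/12) = 17.9297
Fair futures F* = (S − I)·e^(rT) = (342.27 − 17.9297)·e^0.025450 = 324.3403 × 1.025777 = 332.7008
Market kr 327.28 < fair 332.7008: forward underpriced → reverse cash-and-carry (short the stock, invest proceeds at r, pay the dividends, go long the forward).
Profit at T = |F_mkt − F*| = |327.28 − 332.7008| = kr 5.42 per share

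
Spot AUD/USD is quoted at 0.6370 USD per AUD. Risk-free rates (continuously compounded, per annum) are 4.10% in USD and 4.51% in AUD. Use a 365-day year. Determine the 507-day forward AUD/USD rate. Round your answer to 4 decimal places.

0.6334

F = S·e^((r_USD − r_AUD)T) = 0.6370 · e^((0.0410 − 0.0451) × 507/365)
= 0.6370 · e^-0.005695 = 0.6370 × 0.994321
F = 0.6334 USD per AUD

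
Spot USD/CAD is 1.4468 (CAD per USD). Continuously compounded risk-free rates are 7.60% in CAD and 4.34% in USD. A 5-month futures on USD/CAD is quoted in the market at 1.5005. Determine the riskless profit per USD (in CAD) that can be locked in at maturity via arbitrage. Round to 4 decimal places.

Fair futures: F* = S·e^(carry·T), with carry = (r_CAD − r_USD) = 0.0760 − 0.0434 = 0.0326
F* = 1.4468 · e^(0.0326 × 5/12) = 1.4468 · e^0.013583 = 1.4468 × 1.013676 = 1.4666
Market 1.5005 > fair 1.4666: forward overpriced → cash-and-carry (buy spot, short the forward).
At maturity, profit = |F_mkt − F*| = |1.5005 − 1.4666| = 0.0339 per USD (in CAD)

0.0339 per USD (in CAD)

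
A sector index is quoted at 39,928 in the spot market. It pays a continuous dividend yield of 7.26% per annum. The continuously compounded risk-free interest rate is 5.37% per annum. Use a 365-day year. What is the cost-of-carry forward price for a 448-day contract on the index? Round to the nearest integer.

F = S·e^((r − q)T) = 39928 · e^((0.0537 − 0.0726) × 448/365)
= 39928 · e^-0.023198 = 39928 × 0.977069
F = 39,012

39,012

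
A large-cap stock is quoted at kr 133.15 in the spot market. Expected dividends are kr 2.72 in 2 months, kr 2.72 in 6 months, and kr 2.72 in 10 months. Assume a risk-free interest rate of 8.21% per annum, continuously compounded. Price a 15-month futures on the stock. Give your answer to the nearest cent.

PV(dividends) I = 2.72·e^(−0.0821·2/12) + 2.72·e^(−0.0821·6/12) + 2.72·e^(−0.0821·10/12)
I = 2.6830 + 2.6106 + 2.5401 = 7.8337
F = (S − I)·e^(rT) = (133.15 − 7.8337) · e^(0.0821·15/12)
= 125.3163 · e^0.102625 = 125.3163 × 1.108076 = kr 138.86

kr 138.86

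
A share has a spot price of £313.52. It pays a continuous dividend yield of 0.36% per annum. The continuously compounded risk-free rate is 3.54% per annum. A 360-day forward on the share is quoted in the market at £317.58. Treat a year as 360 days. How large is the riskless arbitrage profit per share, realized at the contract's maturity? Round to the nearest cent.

Fair forward: F* = S·e^(carry·T), with carry = (r − q) = 0.0354 − 0.0036 = 0.0318
F* = 313.52 · e^(0.0318 × 360/360) = 313.52 · e^0.031800 = 313.52 × 1.032311 = £323.6501
Market £317.58 < fair £323.6501: forward underpriced → reverse cash-and-carry (short spot, go long the forward).
At maturity, profit = |F_mkt − F*| = |317.58 − 323.6501| = £6.07 per share

£6.07 per share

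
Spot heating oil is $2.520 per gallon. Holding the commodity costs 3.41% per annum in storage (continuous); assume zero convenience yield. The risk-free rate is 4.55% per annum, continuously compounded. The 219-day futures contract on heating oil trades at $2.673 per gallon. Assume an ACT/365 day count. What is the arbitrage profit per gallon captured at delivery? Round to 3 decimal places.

Fair futures: F* = S·e^(carry·T), with carry = (r + u) = 0.0455 + 0.0341 = 0.0796
F* = 2.520 · e^(0.0796 × 219/365) = 2.520 · e^0.047760 = 2.520 × 1.048919 = $2.6433
Market $2.673 > fair $2.6433: forward overpriced → cash-and-carry (buy spot, short the forward).
At maturity, profit = |F_mkt − F*| = |2.673 − 2.6433| = $0.030 per gallon

$0.030 per gallon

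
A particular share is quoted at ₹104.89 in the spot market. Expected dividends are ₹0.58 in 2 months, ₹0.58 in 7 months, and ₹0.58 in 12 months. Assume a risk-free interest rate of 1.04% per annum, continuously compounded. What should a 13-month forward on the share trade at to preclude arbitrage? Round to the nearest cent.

₹104.33

PV(dividends) I = 0.58·e^(−0.0104·2/12) + 0.58·e^(−0.0104·7/12) + 0.58·e^(−0.0104·12/12)
I = 0.5790 + 0.5765 + 0.5740 = 1.7295
F = (S − I)·e^(rT) = (104.89 − 1.7295) · e^(0.0104·13/12)
= 103.1605 · e^0.011267 = 103.1605 × 1.011331 = ₹104.33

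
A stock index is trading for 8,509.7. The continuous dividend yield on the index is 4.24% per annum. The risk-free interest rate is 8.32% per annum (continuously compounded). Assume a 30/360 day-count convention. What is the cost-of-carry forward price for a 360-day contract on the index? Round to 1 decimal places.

8,864.1

F = S·e^((r − q)T) = 8509.7 · e^((0.0832 − 0.0424) × 360/360)
= 8509.7 · e^0.040800 = 8509.7 × 1.041644
F = 8,864.1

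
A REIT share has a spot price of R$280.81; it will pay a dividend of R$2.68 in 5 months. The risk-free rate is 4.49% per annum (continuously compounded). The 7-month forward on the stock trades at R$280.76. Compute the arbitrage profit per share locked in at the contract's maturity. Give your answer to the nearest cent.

R$4.80 per share

PV(dividends) I = 2.68·e^(−0.0449·5/12) = 2.6303
Fair forward F* = (S − I)·e^(rT) = (280.81 − 2.6303)·e^0.026192 = 278.1797 × 1.026538 = 285.5620
Market R$280.76 < fair 285.5620: forward underpriced → reverse cash-and-carry (short the stock, invest proceeds at r, pay the dividends, go long the forward).
Profit at T = |F_mkt − F*| = |280.76 − 285.5620| = R$4.80 per share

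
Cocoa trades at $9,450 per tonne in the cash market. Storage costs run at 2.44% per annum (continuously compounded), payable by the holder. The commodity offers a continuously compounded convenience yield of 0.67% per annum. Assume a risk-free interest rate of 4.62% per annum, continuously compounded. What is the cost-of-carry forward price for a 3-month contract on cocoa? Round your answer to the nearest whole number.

$9,602 per tonne

Net carry = r + u − y = 0.0462 + 0.0244 − 0.0067 = 0.0639
F = S·e^((r+u−y)T) = 9450 · e^(0.0639 × 3/12) = 9450 · e^0.015975
= 9450 × 1.016103 = $9,602 per tonne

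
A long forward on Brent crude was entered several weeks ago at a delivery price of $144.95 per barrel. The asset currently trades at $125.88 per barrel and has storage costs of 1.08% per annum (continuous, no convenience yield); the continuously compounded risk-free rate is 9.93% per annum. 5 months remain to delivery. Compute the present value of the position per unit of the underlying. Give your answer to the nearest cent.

-$12.63 per barrel

Current fair forward for the remaining 5 months: F = S·e^((r + u)·T), (r + u) = 0.0993 + 0.0108 = 0.1101
F = 125.88 · e^(0.1101 × 5/12) = 125.88 × 1.046944 = 131.7893
Value of long forward = (F − K)·e^(−rT) = (131.7893 − 144.95) · e^(−0.0993·5/12)
= -13.1607 × 0.959469 = -12.63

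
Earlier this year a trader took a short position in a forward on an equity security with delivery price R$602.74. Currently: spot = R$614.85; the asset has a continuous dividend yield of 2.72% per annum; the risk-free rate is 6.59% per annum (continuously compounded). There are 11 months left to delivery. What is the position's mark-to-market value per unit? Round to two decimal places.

Current fair forward for the remaining 11 months: F = S·e^((r − q)·T), (r − q) = 0.0659 − 0.0272 = 0.0387
F = 614.85 · e^(0.0387 × 11/12) = 614.85 × 1.036112 = 637.0535
Value of long forward = (F − K)·e^(−rT) = (637.0535 − 602.74) · e^(−0.0659·11/12)
= 34.3135 × 0.941380 = 32.30
Short position value = −(long value) = -R$32.30

-R$32.30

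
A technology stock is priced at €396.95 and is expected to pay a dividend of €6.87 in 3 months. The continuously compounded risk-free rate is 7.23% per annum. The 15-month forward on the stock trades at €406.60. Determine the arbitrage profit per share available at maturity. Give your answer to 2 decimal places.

PV(dividends) I = 6.87·e^(−0.0723·3/12) = 6.7469
Fair forward F* = (S − I)·e^(rT) = (396.95 − 6.7469)·e^0.090375 = 390.2031 × 1.094585 = 427.1105
Market €406.60 < fair 427.1105: forward underpriced → reverse cash-and-carry (short the stock, invest proceeds at r, pay the dividends, go long the forward).
Profit at T = |F_mkt − F*| = |406.60 − 427.1105| = €20.51 per share

€20.51 per share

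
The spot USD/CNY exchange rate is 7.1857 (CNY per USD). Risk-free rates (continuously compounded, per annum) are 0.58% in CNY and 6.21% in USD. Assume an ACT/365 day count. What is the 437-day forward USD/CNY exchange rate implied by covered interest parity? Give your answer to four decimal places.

F = S·e^((r_CNY − r_USD)T) = 7.1857 · e^((0.0058 − 0.0621) × 437/365)
= 7.1857 · e^-0.067406 = 7.1857 × 0.934816
F = 6.7173 CNY per USD

6.7173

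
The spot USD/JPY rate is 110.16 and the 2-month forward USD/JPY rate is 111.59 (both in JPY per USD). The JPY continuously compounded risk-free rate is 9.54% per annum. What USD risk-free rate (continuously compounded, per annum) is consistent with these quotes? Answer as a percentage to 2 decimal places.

F = S·e^((r_JPY − r_USD)T) ⇒ r_USD = r_JPY − ln(F/S)/T
ln(111.59/110.16) = 0.012898; /(2/12) = 0.077388
r_USD = 0.0954 − 0.077388 = 0.018012
r_USD = 1.80%

1.80%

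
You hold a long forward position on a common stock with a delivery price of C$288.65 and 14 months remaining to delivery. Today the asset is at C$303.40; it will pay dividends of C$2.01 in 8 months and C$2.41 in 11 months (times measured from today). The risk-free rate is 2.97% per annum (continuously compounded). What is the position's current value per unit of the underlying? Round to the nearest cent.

C$20.26

PV(remaining dividends) I = 2.01·e^(−0.0297·8/12) + 2.41·e^(−0.0297·11/12) = 4.3159
Current forward F = (S − I)·e^(rT) = (303.40 − 4.3159)·e^(0.0297·14/12) = 299.0841 × 1.035257 = 309.6289
Value (long) = (F − K)·e^(−rT) = (309.6289 − 288.65) × 0.965943 = 20.2644
Value = C$20.26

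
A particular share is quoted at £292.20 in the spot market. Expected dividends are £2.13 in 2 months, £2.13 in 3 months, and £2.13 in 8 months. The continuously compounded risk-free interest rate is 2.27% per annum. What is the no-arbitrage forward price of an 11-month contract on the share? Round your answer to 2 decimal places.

£291.87

PV(dividends) I = 2.13·e^(−0.0227·2/12) + 2.13·e^(−0.0227·3/12) + 2.13·e^(−0.0227·8/12)
I = 2.1220 + 2.1179 + 2.0980 = 6.3379
F = (S − I)·e^(rT) = (292.20 − 6.3379) · e^(0.0227·11/12)
= 285.8621 · e^0.020808 = 285.8621 × 1.021026 = £291.87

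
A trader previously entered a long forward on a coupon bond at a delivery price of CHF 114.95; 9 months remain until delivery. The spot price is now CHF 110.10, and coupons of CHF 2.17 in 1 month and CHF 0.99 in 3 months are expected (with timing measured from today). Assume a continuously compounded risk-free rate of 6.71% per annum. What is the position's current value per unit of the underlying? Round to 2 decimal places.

PV(remaining coupons) I = 2.17·e^(−0.0671·1/12) + 0.99·e^(−0.0671·3/12) = 3.1314
Current forward F = (S − I)·e^(rT) = (110.10 − 3.1314)·e^(0.0671·9/12) = 106.9686 × 1.051613 = 112.4896
Value (long) = (F − K)·e^(−rT) = (112.4896 − 114.95) × 0.950920 = -2.3396
Value = -CHF 2.34

-CHF 2.34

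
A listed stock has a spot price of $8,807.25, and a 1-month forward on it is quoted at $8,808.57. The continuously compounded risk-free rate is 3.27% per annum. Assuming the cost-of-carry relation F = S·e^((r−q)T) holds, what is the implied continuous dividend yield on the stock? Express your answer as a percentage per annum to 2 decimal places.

From F = S·e^((r−q)T): (r − q) = ln(F/S)/T
ln(8808.57/8807.25) = ln(1.000150) = 0.000150
(r − q) = 0.000150 / (1/12) = 0.001800
q = r − ln(F/S)/T = 0.0327 − 0.001800 = 0.030900
q = 3.09%

3.09%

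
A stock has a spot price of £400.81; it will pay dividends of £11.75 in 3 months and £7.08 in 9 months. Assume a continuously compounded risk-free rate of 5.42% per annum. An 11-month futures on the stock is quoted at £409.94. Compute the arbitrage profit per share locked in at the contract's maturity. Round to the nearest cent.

£8.04 per share

PV(dividends) I = 11.75·e^(−0.0542·3/12) + 7.08·e^(−0.0542·9/12) = 18.3898
Fair futures F* = (S − I)·e^(rT) = (400.81 − 18.3898)·e^0.049683 = 382.4202 × 1.050938 = 401.8999
Market £409.94 > fair 401.8999: forward overpriced → cash-and-carry (borrow at r, buy the stock and collect the dividends, short the forward).
Profit at T = |F_mkt − F*| = |409.94 − 401.8999| = £8.04 per share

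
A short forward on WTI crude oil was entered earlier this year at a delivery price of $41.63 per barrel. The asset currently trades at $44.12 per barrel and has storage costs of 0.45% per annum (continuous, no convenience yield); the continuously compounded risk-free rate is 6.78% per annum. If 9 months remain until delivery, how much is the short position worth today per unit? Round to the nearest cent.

-$4.70 per barrel

Current fair forward for the remaining 9 months: F = S·e^((r + u)·T), (r + u) = 0.0678 + 0.0045 = 0.0723
F = 44.12 · e^(0.0723 × 9/12) = 44.12 × 1.055722 = 46.5785
Value of long forward = (F − K)·e^(−rT) = (46.5785 − 41.63) · e^(−0.0678·9/12)
= 4.9485 × 0.950421 = 4.70
Short position value = −(long value) = -$4.70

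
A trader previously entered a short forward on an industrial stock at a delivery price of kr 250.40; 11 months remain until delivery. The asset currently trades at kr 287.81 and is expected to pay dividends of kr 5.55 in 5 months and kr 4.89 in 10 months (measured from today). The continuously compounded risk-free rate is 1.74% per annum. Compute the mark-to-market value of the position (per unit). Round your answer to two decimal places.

-kr 31.04

PV(remaining dividends) I = 5.55·e^(−0.0174·5/12) + 4.89·e^(−0.0174·10/12) = 10.3295
Current forward F = (S − I)·e^(rT) = (287.81 − 10.3295)·e^(0.0174·11/12) = 277.4805 × 1.016078 = 281.9418
Value (long) = (F − K)·e^(−rT) = (281.9418 − 250.40) × 0.984177 = 31.0427
Short position value = −(long value) = -kr 31.04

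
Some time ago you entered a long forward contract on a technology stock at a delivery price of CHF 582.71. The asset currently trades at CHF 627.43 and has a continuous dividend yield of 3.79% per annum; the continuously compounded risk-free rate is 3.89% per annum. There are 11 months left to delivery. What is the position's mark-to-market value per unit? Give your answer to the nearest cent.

Current fair forward for the remaining 11 months: F = S·e^((r − q)·T), (r − q) = 0.0389 − 0.0379 = 0.0010
F = 627.43 · e^(0.0010 × 11/12) = 627.43 × 1.000917 = 628.0054
Value of long forward = (F − K)·e^(−rT) = (628.0054 − 582.71) · e^(−0.0389·11/12)
= 45.2954 × 0.964970 = 43.71

CHF 43.71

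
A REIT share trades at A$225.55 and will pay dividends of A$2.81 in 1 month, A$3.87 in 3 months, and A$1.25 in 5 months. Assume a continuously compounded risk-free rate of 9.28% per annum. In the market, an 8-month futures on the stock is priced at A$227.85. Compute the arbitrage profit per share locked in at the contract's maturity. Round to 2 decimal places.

PV(dividends) I = 2.81·e^(−0.0928·1/12) + 3.87·e^(−0.0928·3/12) + 1.25·e^(−0.0928·5/12) = 7.7722
Fair futures F* = (S − I)·e^(rT) = (225.55 − 7.7722)·e^0.061867 = 217.7778 × 1.063821 = 231.6766
Market A$227.85 < fair 231.6766: forward underpriced → reverse cash-and-carry (short the stock, invest proceeds at r, pay the dividends, go long the forward).
Profit at T = |F_mkt − F*| = |227.85 − 231.6766| = A$3.83 per share

A$3.83 per share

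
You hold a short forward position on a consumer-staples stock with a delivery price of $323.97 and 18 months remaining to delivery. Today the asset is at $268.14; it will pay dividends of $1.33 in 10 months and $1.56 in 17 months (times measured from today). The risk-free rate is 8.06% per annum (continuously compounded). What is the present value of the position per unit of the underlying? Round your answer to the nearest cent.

PV(remaining dividends) I = 1.33·e^(−0.0806·10/12) + 1.56·e^(−0.0806·17/12) = 2.6353
Current forward F = (S − I)·e^(rT) = (268.14 − 2.6353)·e^(0.0806·18/12) = 265.5047 × 1.128512 = 299.6252
Value (long) = (F − K)·e^(−rT) = (299.6252 − 323.97) × 0.886123 = -21.5725
Short position value = −(long value) = $21.57

$21.57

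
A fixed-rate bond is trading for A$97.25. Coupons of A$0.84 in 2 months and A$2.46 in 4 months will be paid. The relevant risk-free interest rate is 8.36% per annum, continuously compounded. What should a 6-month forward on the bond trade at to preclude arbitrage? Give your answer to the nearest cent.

PV(coupons) I = 0.84·e^(−0.0836·2/12) + 2.46·e^(−0.0836·4/12)
I = 0.8284 + 2.3924 = 3.2208
F = (S − I)·e^(rT) = (97.25 − 3.2208) · e^(0.0836·6/12)
= 94.0292 · e^0.041800 = 94.0292 × 1.042686 = A$98.04

A$98.04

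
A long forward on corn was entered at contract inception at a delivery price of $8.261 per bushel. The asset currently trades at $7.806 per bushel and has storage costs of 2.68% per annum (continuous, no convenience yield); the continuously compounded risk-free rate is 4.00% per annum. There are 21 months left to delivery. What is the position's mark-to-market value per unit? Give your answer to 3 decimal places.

$0.478 per bushel

Current fair forward for the remaining 21 months: F = S·e^((r + u)·T), (r + u) = 0.0400 + 0.0268 = 0.0668
F = 7.806 · e^(0.0668 × 21/12) = 7.806 × 1.124007 = 8.7740
Value of long forward = (F − K)·e^(−rT) = (8.7740 − 8.261) · e^(−0.0400·21/12)
= 0.5130 × 0.932394 = 0.478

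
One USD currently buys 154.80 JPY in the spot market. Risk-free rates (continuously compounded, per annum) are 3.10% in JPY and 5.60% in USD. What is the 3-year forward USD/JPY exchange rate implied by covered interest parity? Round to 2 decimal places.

F = S·e^((r_JPY − r_USD)T) = 154.80 · e^((0.0310 − 0.0560) × 3)
= 154.80 · e^-0.075000 = 154.80 × 0.927743
F = 143.61 JPY per USD

143.61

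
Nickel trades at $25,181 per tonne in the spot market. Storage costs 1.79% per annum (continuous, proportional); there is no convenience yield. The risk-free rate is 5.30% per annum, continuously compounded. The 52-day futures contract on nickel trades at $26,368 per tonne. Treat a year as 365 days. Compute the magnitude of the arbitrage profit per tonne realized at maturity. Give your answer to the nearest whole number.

$931 per tonne

Fair futures: F* = S·e^(carry·T), with carry = (r + u) = 0.0530 + 0.0179 = 0.0709
F* = 25181 · e^(0.0709 × 52/365) = 25181 · e^0.010101 = 25181 × 1.010152 = $25436.6375
Market $26368 > fair $25436.6375: forward overpriced → cash-and-carry (buy spot, short the forward).
At maturity, profit = |F_mkt − F*| = |26368 − 25436.6375| = $931 per tonne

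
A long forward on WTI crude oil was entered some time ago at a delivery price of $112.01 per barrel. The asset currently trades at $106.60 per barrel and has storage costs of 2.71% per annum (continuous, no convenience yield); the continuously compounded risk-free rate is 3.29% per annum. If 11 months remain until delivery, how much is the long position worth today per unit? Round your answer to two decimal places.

$0.60 per barrel

Current fair forward for the remaining 11 months: F = S·e^((r + u)·T), (r + u) = 0.0329 + 0.0271 = 0.0600
F = 106.60 · e^(0.0600 × 11/12) = 106.60 × 1.056541 = 112.6273
Value of long forward = (F − K)·e^(−rT) = (112.6273 − 112.01) · e^(−0.0329·11/12)
= 0.6173 × 0.970292 = 0.60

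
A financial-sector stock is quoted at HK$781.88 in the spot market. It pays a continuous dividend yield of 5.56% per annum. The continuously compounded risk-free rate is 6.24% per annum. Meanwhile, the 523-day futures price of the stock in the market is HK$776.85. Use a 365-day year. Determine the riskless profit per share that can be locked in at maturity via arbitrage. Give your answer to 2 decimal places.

HK$12.69 per share

Fair futures: F* = S·e^(carry·T), with carry = (r − q) = 0.0624 − 0.0556 = 0.0068
F* = 781.88 · e^(0.0068 × 523/365) = 781.88 · e^0.009744 = 781.88 × 1.009792 = HK$789.5362
Market HK$776.85 < fair HK$789.5362: forward underpriced → reverse cash-and-carry (short spot, go long the forward).
At maturity, profit = |F_mkt − F*| = |776.85 − 789.5362| = HK$12.69 per share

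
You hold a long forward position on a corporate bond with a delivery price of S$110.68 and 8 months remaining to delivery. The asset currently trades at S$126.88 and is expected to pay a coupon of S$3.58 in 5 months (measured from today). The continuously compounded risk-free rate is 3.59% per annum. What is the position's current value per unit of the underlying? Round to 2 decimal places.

PV(remaining coupons) I = 3.58·e^(−0.0359·5/12) = 3.5268
Current forward F = (S − I)·e^(rT) = (126.88 − 3.5268)·e^(0.0359·8/12) = 123.3532 × 1.024222 = 126.3411
Value (long) = (F − K)·e^(−rT) = (126.3411 − 110.68) × 0.976351 = 15.2907
Value = S$15.29

S$15.29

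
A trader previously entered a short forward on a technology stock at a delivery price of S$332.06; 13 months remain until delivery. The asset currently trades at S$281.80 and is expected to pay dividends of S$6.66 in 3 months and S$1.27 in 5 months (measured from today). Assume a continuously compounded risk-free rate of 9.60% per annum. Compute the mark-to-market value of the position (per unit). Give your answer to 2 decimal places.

S$25.18

PV(remaining dividends) I = 6.66·e^(−0.0960·3/12) + 1.27·e^(−0.0960·5/12) = 7.7223
Current forward F = (S − I)·e^(rT) = (281.80 − 7.7223)·e^(0.0960·13/12) = 274.0777 × 1.109600 = 304.1166
Value (long) = (F − K)·e^(−rT) = (304.1166 − 332.06) × 0.901225 = -25.1833
Short position value = −(long value) = S$25.18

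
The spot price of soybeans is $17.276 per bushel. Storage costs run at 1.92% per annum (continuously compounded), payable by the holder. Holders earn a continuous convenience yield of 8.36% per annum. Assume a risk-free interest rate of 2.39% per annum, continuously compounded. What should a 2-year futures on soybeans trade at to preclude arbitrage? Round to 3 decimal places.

$15.932 per bushel

Net carry = r + u − y = 0.0239 + 0.0192 − 0.0836 = -0.0405
F = S·e^((r+u−y)T) = 17.276 · e^(-0.0405 × 2) = 17.276 · e^-0.081000
= 17.276 × 0.922194 = $15.932 per bushel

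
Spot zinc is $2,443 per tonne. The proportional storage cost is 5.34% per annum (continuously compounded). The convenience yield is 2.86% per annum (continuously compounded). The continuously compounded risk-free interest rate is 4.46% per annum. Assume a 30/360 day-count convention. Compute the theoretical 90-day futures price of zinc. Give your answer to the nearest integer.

$2,486 per tonne

Net carry = r + u − y = 0.0446 + 0.0534 − 0.0286 = 0.0694
F = S·e^((r+u−y)T) = 2443 · e^(0.0694 × 90/360) = 2443 · e^0.017350
= 2443 × 1.017501 = $2,486 per tonne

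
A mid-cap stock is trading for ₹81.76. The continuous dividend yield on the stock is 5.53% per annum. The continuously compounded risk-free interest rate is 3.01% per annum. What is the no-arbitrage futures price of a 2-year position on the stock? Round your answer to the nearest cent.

F = S·e^((r − q)T) = 81.76 · e^((0.0301 − 0.0553) × 2)
= 81.76 · e^-0.050400 = 81.76 × 0.950849
F = ₹77.74

₹77.74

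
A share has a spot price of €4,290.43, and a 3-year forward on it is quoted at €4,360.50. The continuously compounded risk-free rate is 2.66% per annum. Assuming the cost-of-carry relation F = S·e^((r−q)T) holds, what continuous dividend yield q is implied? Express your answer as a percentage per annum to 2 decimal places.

2.12%

From F = S·e^((r−q)T): (r − q) = ln(F/S)/T
ln(4360.50/4290.43) = ln(1.016332) = 0.016200
(r − q) = 0.016200 / (3) = 0.005400
q = r − ln(F/S)/T = 0.0266 − 0.005400 = 0.021200
q = 2.12%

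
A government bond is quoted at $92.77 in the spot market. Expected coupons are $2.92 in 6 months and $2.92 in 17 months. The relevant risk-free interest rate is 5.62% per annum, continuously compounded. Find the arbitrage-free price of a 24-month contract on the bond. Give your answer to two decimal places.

PV(coupons) I = 2.92·e^(−0.0562·6/12) + 2.92·e^(−0.0562·17/12)
I = 2.8391 + 2.6965 = 5.5356
F = (S − I)·e^(rT) = (92.77 − 5.5356) · e^(0.0562·24/12)
= 87.2344 · e^0.112400 = 87.2344 × 1.118960 = $97.61

$97.61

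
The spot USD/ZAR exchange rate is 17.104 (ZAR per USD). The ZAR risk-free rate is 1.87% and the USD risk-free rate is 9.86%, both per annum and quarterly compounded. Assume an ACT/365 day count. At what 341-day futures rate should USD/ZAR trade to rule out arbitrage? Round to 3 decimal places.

By covered interest parity, F = S · (1+r_ZAR/4)^(4T) / (1+r_USD/4)^(4T)
= 17.104 × 1.017582 / 1.095269 = 17.104 × 0.929070
F = 15.891 ZAR per USD

15.891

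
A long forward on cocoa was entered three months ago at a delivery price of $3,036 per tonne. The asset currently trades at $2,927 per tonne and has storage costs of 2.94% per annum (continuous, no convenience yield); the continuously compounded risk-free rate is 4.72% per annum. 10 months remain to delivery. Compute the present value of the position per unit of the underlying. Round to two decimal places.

Current fair forward for the remaining 10 months: F = S·e^((r + u)·T), (r + u) = 0.0472 + 0.0294 = 0.0766
F = 2927 · e^(0.0766 × 10/12) = 2927 × 1.06591473 = 3119.9324
Value of long forward = (F − K)·e^(−rT) = (3119.9324 − 3036) · e^(−0.0472·10/12)
= 83.9324 × 0.96143018 = 80.70

$80.70 per tonne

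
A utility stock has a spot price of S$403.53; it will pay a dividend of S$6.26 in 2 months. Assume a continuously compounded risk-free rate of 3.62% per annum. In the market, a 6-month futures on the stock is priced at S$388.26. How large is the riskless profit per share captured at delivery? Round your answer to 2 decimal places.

PV(dividends) I = 6.26·e^(−0.0362·2/12) = 6.2223
Fair futures F* = (S − I)·e^(rT) = (403.53 − 6.2223)·e^0.018100 = 397.3077 × 1.018265 = 404.5645
Market S$388.26 < fair 404.5645: forward underpriced → reverse cash-and-carry (short the stock, invest proceeds at r, pay the dividends, go long the forward).
Profit at T = |F_mkt − F*| = |388.26 − 404.5645| = S$16.30 per share

S$16.30 per share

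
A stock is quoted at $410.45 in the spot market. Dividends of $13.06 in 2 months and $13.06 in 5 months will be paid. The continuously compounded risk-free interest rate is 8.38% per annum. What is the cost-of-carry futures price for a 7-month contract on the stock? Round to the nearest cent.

PV(dividends) I = 13.06·e^(−0.0838·2/12) + 13.06·e^(−0.0838·5/12)
I = 12.8789 + 12.6119 = 25.4908
F = (S − I)·e^(rT) = (410.45 − 25.4908) · e^(0.0838·7/12)
= 384.9592 · e^0.048883 = 384.9592 × 1.050097 = $404.24

$404.24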